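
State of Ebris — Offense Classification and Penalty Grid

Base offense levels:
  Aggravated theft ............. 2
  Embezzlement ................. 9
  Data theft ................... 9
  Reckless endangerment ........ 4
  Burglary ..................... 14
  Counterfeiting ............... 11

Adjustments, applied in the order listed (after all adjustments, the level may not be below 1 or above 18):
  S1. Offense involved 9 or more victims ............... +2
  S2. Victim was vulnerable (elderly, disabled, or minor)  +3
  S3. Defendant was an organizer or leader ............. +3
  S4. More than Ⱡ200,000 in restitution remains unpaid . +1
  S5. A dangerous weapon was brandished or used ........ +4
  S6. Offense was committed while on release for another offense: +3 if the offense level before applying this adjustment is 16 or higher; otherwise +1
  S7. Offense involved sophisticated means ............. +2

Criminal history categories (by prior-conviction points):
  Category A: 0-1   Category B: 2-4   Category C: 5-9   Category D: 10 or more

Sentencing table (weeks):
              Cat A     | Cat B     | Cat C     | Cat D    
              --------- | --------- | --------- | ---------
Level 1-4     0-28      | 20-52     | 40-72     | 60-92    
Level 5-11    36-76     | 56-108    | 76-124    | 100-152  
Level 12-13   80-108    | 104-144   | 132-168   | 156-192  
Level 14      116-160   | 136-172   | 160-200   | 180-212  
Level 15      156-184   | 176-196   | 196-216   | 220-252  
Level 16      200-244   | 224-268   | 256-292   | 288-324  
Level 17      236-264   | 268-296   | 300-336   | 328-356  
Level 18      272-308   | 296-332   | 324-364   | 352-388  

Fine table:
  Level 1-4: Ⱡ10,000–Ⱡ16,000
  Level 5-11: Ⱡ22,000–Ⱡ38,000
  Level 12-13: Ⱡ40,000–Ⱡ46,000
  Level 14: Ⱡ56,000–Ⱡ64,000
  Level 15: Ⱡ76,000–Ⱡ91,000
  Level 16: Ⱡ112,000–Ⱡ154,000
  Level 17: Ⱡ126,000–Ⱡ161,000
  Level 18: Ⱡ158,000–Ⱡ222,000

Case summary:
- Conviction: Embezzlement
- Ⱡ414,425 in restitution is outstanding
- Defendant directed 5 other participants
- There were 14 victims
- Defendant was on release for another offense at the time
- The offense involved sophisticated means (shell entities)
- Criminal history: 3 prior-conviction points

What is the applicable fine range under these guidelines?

Base offense level for embezzlement: 9.
S1 applies: 9 + 2 = 11.
S2 does not apply.
S3 applies: 11 + 3 = 14.
S4 applies: 14 + 1 = 15.
S6 applies (level before this adjustment is 15 < 16, so +1): 15 + 1 = 16.
S7 applies: 16 + 2 = 18.
Final offense level: 18.
Level 18 falls in the 18 band.
Fine table: Level 18 → Ⱡ158,000–Ⱡ222,000.

Ⱡ158,000–Ⱡ222,000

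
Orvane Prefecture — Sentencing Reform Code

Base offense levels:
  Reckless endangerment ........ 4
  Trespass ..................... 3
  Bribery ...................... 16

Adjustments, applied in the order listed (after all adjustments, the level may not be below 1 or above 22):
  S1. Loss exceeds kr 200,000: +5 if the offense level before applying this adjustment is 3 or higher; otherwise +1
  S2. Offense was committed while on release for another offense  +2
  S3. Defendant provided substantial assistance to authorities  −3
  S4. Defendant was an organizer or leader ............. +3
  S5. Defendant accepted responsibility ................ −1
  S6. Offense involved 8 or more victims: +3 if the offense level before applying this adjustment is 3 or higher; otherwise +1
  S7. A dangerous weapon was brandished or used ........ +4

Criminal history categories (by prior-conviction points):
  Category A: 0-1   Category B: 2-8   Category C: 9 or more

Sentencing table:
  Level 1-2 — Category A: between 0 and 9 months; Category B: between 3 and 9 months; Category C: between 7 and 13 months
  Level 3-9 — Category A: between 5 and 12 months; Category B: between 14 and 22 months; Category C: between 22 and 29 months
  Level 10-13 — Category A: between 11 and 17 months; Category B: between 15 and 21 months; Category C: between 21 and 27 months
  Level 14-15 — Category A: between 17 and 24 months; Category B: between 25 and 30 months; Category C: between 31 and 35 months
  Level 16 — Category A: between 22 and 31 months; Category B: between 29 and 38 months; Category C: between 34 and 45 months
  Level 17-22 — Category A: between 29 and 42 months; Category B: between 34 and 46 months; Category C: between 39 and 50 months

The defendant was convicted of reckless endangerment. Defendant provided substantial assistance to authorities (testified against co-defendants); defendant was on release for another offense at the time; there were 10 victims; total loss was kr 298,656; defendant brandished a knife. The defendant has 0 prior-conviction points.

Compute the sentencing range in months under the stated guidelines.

17-24 months

Base offense level for reckless endangerment: 4.
S1 applies (level before this adjustment is 4 ≥ 3, so +5): 4 + 5 = 9.
S2 applies: 9 + 2 = 11.
S3 applies: 11 − 3 = 8.
S5 does not apply.
S6 applies (level before this adjustment is 8 ≥ 3, so +3): 8 + 3 = 11.
S7 applies: 11 + 4 = 15.
Final offense level: 15.
Criminal history: 0 prior points → Category A (0-1).
Level 15 falls in the 14-15 band.
Grid: Level 14-15 × Category A = 17-24 months.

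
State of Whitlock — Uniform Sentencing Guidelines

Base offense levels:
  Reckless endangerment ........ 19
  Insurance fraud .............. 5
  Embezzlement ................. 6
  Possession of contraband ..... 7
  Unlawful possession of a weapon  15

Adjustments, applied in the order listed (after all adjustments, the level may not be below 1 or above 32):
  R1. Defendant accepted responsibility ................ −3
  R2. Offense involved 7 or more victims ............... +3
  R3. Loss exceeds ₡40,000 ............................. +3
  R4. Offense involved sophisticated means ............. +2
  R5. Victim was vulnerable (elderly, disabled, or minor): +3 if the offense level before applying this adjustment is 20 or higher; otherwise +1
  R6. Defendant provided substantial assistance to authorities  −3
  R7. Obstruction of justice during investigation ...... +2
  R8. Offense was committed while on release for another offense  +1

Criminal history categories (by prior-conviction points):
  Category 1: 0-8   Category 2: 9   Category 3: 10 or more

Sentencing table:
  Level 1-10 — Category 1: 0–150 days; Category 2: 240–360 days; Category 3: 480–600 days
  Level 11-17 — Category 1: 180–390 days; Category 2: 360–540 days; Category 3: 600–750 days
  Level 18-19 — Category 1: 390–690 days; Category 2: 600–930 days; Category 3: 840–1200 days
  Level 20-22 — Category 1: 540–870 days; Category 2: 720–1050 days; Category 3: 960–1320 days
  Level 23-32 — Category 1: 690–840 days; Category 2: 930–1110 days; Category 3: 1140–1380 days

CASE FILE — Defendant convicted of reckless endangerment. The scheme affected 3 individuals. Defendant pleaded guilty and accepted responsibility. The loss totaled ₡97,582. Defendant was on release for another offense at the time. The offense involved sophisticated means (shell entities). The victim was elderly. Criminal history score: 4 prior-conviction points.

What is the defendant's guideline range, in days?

690-840 days

Base offense level for reckless endangerment: 19.
R1 applies: 19 − 3 = 16.
R2 does not apply.
R3 applies: 16 + 3 = 19.
R4 applies: 19 + 2 = 21.
R5 applies (level before this adjustment is 21 ≥ 20, so +3): 21 + 3 = 24.
R6 does not apply.
R7 does not apply.
R8 applies: 24 + 1 = 25.
Final offense level: 25.
Criminal history: 4 prior points → Category 1 (0-8).
Level 25 falls in the 23-32 band.
Grid: Level 23-32 × Category 1 = 690-840 days.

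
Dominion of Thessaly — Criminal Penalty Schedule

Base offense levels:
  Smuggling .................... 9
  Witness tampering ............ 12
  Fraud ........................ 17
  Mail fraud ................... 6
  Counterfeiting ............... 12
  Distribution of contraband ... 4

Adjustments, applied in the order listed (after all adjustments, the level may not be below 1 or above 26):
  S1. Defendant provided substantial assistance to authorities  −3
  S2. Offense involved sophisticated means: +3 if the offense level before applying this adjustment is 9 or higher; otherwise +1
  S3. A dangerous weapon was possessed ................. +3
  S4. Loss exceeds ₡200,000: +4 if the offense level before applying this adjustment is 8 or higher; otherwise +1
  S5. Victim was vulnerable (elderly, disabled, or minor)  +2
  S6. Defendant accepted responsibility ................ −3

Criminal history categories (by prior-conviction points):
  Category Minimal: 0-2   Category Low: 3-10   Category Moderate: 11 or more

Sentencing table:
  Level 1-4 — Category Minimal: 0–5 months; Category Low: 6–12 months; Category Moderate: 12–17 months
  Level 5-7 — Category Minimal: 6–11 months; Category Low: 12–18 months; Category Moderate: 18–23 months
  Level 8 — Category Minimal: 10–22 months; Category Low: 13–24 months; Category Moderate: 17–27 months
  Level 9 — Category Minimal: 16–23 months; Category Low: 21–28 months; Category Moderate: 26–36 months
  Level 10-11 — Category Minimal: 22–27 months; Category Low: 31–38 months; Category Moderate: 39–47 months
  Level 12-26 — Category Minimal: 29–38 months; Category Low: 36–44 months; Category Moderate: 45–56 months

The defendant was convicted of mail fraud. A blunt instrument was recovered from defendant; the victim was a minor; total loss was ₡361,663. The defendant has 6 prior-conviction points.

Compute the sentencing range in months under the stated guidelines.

Base offense level for mail fraud: 6.
S3 applies: 6 + 3 = 9.
S4 applies (level before this adjustment is 9 ≥ 8, so +4): 9 + 4 = 13.
S5 applies: 13 + 2 = 15.
S6 does not apply.
Final offense level: 15.
Criminal history: 6 prior points → Category Low (3-10).
Level 15 falls in the 12-26 band.
Grid: Level 12-26 × Category Low = 36-44 months.

36-44 months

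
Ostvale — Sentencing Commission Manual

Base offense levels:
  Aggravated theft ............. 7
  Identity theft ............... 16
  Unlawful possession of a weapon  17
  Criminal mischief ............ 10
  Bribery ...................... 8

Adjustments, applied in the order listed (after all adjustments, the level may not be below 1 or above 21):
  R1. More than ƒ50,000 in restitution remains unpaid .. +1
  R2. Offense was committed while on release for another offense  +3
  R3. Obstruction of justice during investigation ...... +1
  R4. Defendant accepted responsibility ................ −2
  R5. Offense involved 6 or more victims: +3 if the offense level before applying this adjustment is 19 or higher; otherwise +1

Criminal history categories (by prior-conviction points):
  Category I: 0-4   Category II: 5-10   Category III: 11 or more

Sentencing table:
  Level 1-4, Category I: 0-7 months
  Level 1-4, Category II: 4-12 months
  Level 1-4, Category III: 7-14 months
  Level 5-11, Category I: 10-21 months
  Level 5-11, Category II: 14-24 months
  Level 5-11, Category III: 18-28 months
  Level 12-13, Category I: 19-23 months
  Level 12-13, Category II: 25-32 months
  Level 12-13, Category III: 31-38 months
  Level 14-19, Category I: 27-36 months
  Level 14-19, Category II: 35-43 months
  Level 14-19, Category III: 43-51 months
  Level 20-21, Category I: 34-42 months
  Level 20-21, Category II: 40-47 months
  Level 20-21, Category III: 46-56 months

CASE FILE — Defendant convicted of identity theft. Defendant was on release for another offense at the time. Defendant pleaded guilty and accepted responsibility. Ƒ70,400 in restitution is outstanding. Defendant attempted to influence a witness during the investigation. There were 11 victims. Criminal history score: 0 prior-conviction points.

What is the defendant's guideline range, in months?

34-42 months

Base offense level for identity theft: 16.
R1 applies: 16 + 1 = 17.
R2 applies: 17 + 3 = 20.
R3 applies: 20 + 1 = 21.
R4 applies: 21 − 2 = 19.
R5 applies (level before this adjustment is 19 ≥ 19, so +3): 19 + 3 = 22.
Level 22 exceeds the maximum of 21; capped at 21.
Final offense level: 21.
Criminal history: 0 prior points → Category I (0-4).
Level 21 falls in the 20-21 band.
Grid: Level 20-21 × Category I = 34-42 months.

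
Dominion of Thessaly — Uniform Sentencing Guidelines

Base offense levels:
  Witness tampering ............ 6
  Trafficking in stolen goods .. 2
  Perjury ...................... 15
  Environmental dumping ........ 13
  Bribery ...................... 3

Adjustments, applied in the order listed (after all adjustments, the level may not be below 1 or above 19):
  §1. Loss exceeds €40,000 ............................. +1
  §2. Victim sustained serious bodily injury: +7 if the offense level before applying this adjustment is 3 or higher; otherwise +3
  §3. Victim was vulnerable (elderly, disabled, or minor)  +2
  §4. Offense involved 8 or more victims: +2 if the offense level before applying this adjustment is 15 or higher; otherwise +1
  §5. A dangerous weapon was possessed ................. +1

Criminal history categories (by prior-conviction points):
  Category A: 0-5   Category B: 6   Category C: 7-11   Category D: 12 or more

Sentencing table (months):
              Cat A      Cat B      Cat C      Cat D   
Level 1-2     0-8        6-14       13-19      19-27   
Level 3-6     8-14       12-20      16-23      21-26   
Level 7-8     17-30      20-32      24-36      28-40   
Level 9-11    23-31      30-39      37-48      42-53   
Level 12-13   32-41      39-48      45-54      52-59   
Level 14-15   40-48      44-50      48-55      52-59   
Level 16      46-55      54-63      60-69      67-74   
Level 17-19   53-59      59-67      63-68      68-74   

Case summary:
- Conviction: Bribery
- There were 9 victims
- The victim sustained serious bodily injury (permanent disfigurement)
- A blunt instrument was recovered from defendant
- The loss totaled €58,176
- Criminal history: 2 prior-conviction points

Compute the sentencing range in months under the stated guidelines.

Base offense level for bribery: 3.
§1 applies: 3 + 1 = 4.
§2 applies (level before this adjustment is 4 ≥ 3, so +7): 4 + 7 = 11.
§3 does not apply.
§4 applies (level before this adjustment is 11 < 15, so +1): 11 + 1 = 12.
§5 applies: 12 + 1 = 13.
Final offense level: 13.
Criminal history: 2 prior points → Category A (0-5).
Level 13 falls in the 12-13 band.
Grid: Level 12-13 × Category A = 32-41 months.

32-41 months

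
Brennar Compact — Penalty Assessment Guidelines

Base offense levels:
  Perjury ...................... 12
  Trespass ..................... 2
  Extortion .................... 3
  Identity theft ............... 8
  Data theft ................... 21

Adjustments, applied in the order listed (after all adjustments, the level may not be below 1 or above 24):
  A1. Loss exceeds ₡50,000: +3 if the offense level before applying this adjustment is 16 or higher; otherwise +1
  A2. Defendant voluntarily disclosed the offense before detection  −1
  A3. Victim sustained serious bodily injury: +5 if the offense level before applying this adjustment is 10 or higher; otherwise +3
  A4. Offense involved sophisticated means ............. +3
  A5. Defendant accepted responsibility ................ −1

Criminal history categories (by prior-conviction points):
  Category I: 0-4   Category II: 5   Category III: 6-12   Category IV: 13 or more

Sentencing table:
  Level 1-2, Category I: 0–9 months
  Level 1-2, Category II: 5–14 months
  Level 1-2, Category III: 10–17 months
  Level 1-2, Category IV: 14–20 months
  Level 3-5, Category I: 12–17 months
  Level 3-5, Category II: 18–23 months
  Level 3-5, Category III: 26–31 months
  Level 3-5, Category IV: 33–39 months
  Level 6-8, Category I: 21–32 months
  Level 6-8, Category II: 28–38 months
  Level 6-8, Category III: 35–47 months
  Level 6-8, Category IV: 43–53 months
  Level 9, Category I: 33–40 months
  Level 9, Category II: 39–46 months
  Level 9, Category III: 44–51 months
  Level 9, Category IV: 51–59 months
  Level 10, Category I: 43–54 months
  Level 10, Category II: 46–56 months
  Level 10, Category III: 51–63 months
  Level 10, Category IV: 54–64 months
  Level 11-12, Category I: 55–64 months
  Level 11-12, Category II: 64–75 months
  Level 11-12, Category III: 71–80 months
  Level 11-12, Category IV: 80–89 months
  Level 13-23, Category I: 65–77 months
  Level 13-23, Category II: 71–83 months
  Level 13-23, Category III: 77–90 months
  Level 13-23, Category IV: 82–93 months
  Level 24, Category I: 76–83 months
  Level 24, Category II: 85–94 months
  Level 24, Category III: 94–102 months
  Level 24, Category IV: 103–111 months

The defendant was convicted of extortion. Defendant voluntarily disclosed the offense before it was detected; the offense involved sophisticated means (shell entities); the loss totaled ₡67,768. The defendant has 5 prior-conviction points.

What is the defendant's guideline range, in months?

28-38 months

Base offense level for extortion: 3.
A1 applies (level before this adjustment is 3 < 16, so +1): 3 + 1 = 4.
A2 applies: 4 − 1 = 3.
A4 applies: 3 + 3 = 6.
Final offense level: 6.
Criminal history: 5 prior points → Category II (5).
Level 6 falls in the 6-8 band.
Grid: Level 6-8 × Category II = 28-38 months.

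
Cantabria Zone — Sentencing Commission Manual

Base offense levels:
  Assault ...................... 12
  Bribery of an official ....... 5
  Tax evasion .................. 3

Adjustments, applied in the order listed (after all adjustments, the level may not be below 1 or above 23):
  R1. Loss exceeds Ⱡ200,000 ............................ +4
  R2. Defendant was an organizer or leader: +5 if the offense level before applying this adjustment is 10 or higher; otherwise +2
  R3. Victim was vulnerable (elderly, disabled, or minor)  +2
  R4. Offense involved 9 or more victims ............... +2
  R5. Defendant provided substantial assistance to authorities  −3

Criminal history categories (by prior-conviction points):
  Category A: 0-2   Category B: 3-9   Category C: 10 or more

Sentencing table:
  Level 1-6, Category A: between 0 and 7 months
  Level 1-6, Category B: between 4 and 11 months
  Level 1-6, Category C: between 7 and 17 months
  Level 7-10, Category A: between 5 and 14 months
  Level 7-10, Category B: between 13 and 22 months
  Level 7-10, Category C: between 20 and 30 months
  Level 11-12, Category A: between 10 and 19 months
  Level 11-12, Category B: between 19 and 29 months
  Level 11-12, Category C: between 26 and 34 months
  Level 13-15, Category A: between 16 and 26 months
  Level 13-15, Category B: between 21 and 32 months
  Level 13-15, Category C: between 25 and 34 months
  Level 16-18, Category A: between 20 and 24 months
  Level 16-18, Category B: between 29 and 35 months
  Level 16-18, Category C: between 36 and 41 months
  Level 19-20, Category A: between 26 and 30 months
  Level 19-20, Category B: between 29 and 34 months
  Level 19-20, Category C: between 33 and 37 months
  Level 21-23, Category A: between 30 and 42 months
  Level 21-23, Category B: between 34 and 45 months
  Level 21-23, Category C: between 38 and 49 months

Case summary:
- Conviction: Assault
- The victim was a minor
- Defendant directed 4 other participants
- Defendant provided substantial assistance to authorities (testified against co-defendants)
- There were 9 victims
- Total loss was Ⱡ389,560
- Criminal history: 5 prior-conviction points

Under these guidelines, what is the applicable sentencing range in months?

Base offense level for assault: 12.
R1 applies: 12 + 4 = 16.
R2 applies (level before this adjustment is 16 ≥ 10, so +5): 16 + 5 = 21.
R3 applies: 21 + 2 = 23.
R4 applies: 23 + 2 = 25.
R5 applies: 25 − 3 = 22.
Final offense level: 22.
Criminal history: 5 prior points → Category B (3-9).
Level 22 falls in the 21-23 band.
Grid: Level 21-23 × Category B = 34-45 months.

34-45 months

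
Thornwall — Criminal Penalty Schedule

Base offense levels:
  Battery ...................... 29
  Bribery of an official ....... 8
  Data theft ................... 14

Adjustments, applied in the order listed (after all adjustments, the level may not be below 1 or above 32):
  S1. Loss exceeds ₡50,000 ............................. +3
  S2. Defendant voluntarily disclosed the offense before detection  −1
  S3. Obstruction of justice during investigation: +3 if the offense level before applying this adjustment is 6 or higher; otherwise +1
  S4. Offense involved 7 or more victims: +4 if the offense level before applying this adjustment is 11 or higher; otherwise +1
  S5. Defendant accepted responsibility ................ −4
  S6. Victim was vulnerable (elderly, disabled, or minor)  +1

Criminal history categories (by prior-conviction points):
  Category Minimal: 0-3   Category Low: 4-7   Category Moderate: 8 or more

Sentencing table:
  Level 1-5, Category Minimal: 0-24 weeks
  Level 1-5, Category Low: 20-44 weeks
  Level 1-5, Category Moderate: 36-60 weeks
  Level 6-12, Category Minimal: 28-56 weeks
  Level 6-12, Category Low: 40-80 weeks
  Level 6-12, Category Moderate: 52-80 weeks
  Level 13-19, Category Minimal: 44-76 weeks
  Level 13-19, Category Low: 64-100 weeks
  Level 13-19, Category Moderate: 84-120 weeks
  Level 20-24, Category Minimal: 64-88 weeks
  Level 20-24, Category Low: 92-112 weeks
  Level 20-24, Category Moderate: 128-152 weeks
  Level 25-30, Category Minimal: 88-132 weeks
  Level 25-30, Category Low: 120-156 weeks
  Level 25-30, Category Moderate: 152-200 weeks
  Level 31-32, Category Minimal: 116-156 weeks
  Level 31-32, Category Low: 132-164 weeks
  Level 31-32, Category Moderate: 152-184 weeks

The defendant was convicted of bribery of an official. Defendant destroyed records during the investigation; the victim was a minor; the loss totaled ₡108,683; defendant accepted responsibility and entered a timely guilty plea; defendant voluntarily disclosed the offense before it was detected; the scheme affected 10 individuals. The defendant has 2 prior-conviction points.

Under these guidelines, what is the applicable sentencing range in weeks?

Base offense level for bribery of an official: 8.
S1 applies: 8 + 3 = 11.
S2 applies: 11 − 1 = 10.
S3 applies (level before this adjustment is 10 ≥ 6, so +3): 10 + 3 = 13.
S4 applies (level before this adjustment is 13 ≥ 11, so +4): 13 + 4 = 17.
S5 applies: 17 − 4 = 13.
S6 applies: 13 + 1 = 14.
Final offense level: 14.
Criminal history: 2 prior points → Category Minimal (0-3).
Level 14 falls in the 13-19 band.
Grid: Level 13-19 × Category Minimal = 44-76 weeks.

44-76 weeks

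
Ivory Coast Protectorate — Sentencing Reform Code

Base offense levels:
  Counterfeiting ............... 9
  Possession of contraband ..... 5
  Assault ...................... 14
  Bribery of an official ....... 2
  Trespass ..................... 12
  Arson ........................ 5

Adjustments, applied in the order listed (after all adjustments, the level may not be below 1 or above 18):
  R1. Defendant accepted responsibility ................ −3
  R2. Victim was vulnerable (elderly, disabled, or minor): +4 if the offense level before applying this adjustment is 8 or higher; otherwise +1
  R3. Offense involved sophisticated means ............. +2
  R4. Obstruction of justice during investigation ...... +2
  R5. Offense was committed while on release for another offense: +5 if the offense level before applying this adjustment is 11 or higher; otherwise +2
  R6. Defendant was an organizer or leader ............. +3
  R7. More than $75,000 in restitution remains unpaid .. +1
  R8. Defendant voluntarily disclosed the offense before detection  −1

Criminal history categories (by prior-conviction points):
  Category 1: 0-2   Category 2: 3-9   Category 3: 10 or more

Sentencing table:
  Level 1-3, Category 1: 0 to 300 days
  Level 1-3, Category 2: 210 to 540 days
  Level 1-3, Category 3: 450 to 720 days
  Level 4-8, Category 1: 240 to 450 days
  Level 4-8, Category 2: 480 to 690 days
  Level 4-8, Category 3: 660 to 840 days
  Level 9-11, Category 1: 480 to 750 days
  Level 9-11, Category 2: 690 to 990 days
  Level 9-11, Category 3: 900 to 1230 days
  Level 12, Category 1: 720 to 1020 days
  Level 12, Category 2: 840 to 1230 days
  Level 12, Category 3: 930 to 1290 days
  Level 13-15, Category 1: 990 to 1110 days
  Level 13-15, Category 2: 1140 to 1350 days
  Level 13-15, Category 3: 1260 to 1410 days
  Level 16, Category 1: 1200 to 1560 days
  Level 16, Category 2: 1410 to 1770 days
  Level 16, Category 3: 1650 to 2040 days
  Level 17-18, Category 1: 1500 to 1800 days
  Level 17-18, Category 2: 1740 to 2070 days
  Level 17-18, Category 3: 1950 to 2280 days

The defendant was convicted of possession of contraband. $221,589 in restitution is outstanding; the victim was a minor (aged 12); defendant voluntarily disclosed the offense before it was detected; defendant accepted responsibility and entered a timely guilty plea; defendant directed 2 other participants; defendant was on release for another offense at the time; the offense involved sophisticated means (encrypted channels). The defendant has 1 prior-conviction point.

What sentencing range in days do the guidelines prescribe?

Base offense level for possession of contraband: 5.
R1 applies: 5 − 3 = 2.
R2 applies (level before this adjustment is 2 < 8, so +1): 2 + 1 = 3.
R3 applies: 3 + 2 = 5.
R4 does not apply.
R5 applies (level before this adjustment is 5 < 11, so +2): 5 + 2 = 7.
R6 applies: 7 + 3 = 10.
R7 applies: 10 + 1 = 11.
R8 applies: 11 − 1 = 10.
Final offense level: 10.
Criminal history: 1 prior point → Category 1 (0-2).
Level 10 falls in the 9-11 band.
Grid: Level 9-11 × Category 1 = 480-750 days.

480-750 days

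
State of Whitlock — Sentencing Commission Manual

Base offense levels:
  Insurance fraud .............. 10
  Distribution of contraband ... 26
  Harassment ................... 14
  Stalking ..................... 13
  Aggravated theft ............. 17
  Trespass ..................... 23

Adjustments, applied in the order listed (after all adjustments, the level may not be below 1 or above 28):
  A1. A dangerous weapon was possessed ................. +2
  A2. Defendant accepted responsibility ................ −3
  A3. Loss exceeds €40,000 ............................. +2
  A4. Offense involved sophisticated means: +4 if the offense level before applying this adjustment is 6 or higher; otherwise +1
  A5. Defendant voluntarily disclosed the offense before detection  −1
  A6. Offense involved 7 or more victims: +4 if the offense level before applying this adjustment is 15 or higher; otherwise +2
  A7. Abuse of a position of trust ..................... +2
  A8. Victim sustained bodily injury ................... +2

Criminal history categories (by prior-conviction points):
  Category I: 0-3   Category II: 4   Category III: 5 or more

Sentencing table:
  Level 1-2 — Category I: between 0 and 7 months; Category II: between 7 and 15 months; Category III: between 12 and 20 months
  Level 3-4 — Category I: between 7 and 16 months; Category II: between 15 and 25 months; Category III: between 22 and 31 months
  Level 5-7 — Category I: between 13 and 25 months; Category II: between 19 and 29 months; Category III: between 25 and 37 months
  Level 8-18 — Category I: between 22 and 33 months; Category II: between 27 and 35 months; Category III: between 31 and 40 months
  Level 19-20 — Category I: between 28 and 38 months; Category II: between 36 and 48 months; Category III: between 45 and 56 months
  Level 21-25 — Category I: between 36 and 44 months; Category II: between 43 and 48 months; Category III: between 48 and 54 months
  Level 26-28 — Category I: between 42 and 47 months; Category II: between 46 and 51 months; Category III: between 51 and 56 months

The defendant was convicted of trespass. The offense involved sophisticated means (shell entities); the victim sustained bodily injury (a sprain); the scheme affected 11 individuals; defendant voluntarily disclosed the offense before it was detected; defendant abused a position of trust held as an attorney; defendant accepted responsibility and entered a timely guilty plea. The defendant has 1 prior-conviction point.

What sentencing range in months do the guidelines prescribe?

42-47 months

Base offense level for trespass: 23.
A1 does not apply.
A2 applies: 23 − 3 = 20.
A3 does not apply.
A4 applies (level before this adjustment is 20 ≥ 6, so +4): 20 + 4 = 24.
A5 applies: 24 − 1 = 23.
A6 applies (level before this adjustment is 23 ≥ 15, so +4): 23 + 4 = 27.
A7 applies: 27 + 2 = 29.
A8 applies: 29 + 2 = 31.
Level 31 exceeds the maximum of 28; capped at 28.
Final offense level: 28.
Criminal history: 1 prior point → Category I (0-3).
Level 28 falls in the 26-28 band.
Grid: Level 26-28 × Category I = 42-47 months.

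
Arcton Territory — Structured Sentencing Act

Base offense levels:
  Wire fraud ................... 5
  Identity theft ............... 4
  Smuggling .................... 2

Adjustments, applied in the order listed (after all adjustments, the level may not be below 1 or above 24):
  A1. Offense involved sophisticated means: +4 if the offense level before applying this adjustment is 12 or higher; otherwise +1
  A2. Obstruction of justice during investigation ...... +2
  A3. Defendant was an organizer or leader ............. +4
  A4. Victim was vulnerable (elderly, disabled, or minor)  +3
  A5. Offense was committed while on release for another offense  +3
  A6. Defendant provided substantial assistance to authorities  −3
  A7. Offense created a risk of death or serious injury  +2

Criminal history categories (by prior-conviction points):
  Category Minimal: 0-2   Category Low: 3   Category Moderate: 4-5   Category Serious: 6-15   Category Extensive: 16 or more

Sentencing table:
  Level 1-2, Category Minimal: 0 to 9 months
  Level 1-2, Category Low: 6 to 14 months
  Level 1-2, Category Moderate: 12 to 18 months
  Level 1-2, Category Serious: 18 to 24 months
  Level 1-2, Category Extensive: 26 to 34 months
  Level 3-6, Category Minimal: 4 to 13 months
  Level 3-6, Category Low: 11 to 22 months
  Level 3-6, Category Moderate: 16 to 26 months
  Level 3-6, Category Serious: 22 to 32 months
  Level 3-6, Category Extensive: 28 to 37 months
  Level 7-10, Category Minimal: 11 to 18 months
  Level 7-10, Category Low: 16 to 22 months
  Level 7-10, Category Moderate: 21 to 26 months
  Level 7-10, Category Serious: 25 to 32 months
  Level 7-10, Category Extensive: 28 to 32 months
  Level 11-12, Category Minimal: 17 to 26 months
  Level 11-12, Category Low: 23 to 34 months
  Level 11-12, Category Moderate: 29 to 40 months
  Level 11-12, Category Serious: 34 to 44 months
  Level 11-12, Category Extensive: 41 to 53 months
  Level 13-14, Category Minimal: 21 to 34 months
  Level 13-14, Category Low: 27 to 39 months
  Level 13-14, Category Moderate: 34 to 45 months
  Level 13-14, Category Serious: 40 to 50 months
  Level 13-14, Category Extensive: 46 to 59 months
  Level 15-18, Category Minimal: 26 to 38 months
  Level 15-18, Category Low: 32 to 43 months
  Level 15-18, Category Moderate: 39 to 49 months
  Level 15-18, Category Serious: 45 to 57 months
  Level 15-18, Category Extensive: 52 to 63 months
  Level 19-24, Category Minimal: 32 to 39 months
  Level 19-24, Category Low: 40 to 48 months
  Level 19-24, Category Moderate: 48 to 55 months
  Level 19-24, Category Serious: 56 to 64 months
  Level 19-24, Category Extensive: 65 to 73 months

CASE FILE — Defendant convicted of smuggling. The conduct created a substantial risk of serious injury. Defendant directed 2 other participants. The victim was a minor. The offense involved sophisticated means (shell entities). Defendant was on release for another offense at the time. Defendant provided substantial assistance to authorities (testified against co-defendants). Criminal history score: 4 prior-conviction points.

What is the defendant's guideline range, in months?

Base offense level for smuggling: 2.
A1 applies (level before this adjustment is 2 < 12, so +1): 2 + 1 = 3.
A2 does not apply.
A3 applies: 3 + 4 = 7.
A4 applies: 7 + 3 = 10.
A5 applies: 10 + 3 = 13.
A6 applies: 13 − 3 = 10.
A7 applies: 10 + 2 = 12.
Final offense level: 12.
Criminal history: 4 prior points → Category Moderate (4-5).
Level 12 falls in the 11-12 band.
Grid: Level 11-12 × Category Moderate = 29-40 months.

29-40 months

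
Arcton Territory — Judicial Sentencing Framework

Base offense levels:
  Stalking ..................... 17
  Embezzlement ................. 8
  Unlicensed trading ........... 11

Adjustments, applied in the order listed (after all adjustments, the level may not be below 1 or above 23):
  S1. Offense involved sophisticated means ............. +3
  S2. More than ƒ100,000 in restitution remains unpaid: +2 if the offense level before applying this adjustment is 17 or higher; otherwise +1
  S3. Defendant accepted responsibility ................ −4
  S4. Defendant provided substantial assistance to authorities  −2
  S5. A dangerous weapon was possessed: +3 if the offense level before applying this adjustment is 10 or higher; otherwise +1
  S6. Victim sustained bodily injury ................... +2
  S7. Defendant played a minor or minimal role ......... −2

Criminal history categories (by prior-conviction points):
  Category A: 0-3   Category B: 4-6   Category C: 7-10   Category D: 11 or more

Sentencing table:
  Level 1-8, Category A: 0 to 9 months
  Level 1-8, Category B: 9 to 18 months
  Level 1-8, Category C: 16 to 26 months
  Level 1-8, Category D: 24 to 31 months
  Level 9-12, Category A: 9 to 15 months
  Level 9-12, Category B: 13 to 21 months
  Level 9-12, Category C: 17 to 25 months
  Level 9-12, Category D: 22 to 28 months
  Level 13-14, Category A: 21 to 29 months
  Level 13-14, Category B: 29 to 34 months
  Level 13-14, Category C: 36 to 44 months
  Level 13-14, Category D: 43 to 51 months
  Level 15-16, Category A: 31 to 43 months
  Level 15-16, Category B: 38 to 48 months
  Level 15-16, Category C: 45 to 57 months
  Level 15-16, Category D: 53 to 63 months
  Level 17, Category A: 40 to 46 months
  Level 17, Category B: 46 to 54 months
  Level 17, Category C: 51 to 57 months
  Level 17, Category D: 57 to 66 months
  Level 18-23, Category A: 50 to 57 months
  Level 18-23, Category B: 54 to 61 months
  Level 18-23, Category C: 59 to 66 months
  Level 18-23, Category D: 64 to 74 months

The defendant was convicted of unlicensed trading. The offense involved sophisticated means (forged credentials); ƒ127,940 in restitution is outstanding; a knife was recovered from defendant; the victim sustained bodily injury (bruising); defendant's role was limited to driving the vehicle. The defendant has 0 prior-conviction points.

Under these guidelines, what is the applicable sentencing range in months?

50-57 months

Base offense level for unlicensed trading: 11.
S1 applies: 11 + 3 = 14.
S2 applies (level before this adjustment is 14 < 17, so +1): 14 + 1 = 15.
S5 applies (level before this adjustment is 15 ≥ 10, so +3): 15 + 3 = 18.
S6 applies: 18 + 2 = 20.
S7 applies: 20 − 2 = 18.
Final offense level: 18.
Criminal history: 0 prior points → Category A (0-3).
Level 18 falls in the 18-23 band.
Grid: Level 18-23 × Category A = 50-57 months.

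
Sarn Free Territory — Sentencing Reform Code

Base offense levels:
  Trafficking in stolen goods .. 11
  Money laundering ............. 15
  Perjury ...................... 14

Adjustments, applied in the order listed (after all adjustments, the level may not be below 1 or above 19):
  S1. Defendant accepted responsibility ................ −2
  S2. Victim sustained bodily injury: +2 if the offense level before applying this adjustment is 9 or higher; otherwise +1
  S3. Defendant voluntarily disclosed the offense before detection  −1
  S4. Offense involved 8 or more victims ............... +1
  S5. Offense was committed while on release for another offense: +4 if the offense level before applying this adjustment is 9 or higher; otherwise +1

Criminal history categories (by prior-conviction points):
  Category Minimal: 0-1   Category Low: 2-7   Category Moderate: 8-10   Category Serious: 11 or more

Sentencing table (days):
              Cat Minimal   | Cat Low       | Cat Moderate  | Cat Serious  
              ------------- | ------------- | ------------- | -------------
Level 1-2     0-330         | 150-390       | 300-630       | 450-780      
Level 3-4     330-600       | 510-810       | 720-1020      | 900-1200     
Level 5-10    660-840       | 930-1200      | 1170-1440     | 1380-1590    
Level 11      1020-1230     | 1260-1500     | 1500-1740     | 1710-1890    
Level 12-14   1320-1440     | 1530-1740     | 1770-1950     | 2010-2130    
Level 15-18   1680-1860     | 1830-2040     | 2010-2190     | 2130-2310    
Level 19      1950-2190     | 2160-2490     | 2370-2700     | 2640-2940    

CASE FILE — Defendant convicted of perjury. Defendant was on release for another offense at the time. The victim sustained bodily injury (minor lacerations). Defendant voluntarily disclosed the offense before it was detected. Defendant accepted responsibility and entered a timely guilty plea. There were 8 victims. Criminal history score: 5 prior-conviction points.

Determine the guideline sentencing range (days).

1830-2040 days

Base offense level for perjury: 14.
S1 applies: 14 − 2 = 12.
S2 applies (level before this adjustment is 12 ≥ 9, so +2): 12 + 2 = 14.
S3 applies: 14 − 1 = 13.
S4 applies: 13 + 1 = 14.
S5 applies (level before this adjustment is 14 ≥ 9, so +4): 14 + 4 = 18.
Final offense level: 18.
Criminal history: 5 prior points → Category Low (2-7).
Level 18 falls in the 15-18 band.
Grid: Level 15-18 × Category Low = 1830-2040 days.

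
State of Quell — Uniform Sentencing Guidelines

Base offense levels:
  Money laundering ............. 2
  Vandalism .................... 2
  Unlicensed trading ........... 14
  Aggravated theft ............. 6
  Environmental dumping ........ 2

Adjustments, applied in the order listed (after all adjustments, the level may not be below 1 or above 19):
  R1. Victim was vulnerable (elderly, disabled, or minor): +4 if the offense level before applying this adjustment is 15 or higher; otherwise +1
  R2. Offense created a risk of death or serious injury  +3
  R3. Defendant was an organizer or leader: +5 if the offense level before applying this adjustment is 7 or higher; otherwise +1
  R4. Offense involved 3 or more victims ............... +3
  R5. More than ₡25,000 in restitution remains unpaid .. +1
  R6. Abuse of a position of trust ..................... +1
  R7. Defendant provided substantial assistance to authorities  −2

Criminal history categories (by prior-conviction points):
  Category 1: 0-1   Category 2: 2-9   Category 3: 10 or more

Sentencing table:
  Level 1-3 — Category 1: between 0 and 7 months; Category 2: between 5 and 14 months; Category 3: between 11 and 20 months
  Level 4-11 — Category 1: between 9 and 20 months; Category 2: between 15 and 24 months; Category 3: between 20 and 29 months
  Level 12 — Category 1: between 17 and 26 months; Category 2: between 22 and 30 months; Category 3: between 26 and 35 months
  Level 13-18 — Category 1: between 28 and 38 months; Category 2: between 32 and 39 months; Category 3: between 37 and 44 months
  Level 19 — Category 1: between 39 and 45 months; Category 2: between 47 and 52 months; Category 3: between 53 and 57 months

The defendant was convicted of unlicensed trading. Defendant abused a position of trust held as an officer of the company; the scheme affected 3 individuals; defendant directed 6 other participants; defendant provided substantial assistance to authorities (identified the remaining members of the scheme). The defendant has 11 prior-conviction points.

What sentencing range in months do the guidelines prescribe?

53-57 months

Base offense level for unlicensed trading: 14.
R3 applies (level before this adjustment is 14 ≥ 7, so +5): 14 + 5 = 19.
R4 applies: 19 + 3 = 22.
R6 applies: 22 + 1 = 23.
R7 applies: 23 − 2 = 21.
Level 21 exceeds the maximum of 19; capped at 19.
Final offense level: 19.
Criminal history: 11 prior points → Category 3 (10+).
Level 19 falls in the 19 band.
Grid: Level 19 × Category 3 = 53-57 months.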